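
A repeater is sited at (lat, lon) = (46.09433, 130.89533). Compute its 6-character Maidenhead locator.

Offset from 180°W / 90°S: lon 310.8953°, lat 136.0943°.
Field (20°×10°, letters A–R): 310.8953/20 → 15 → P, 136.0943/10 → 13 → N; chars PN.
Square (2°×1°, digits 0–9): 10.8953/2 → 5, 6.0943/1 → 6; chars 56.
Subsquare (5′×2.5′, letters a–x): 0.8953/0.0833333 → 10 → k, 0.0943/0.0416667 → 2 → c; chars kc.

PN56kc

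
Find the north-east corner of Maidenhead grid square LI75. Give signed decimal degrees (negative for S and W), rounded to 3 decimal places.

-4.000, 56.000

Field L=11, I=8: +11·20° lon, +8·10° lat → SW at lon 40°, lat -10°.
Square 7, 5: +7·2° lon, +5·1° lat → SW at lon 54°, lat -5°.
Cell spans 2° lon × 1° lat. NE corner is SW corner plus one full cell.
latitude -4.000, longitude 56.000.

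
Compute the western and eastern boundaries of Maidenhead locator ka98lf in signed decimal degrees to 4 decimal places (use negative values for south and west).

38.9167, 39.0000

Field K=10, A=0: +10·20° lon, +0·10° lat → SW at lon 20°, lat -90°.
Square 9, 8: +9·2° lon, +8·1° lat → SW at lon 38°, lat -82°.
Subsquare l=11, f=5: +11·0.0833333° lon, +5·0.0416667° lat → SW at lon 38.9167°, lat -81.7917°.
Cell spans 0.0833333° lon × 0.0416667° lat.
west 38.9167, east 39.0000.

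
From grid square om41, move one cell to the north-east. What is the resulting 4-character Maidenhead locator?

OM52

Longitude square 4; +1 → 5.
Latitude square 1; +1 → 2.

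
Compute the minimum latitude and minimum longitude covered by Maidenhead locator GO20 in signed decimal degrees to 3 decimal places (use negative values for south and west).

50.000, -56.000

Field G=6, O=14: +6·20° lon, +14·10° lat → SW at lon -60°, lat 50°.
Square 2, 0: +2·2° lon, +0·1° lat → SW at lon -56°, lat 50°.
latitude 50.000, longitude -56.000.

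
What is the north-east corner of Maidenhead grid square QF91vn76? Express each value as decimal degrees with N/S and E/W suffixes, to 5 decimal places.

38.42917° S, 159.81667° E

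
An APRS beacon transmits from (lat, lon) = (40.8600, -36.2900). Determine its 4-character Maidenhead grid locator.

HN10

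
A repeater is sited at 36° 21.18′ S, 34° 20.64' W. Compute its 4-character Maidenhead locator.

HF23

Offset from 180°W / 90°S: lon 145.66°, lat 53.65°.
Field: lon ⌊145.66/20⌋ = 7 → H; lat ⌊53.65/10⌋ = 5 → F.
Square: lon ⌊5.66/2⌋ = 2; lat ⌊3.65/1⌋ = 3.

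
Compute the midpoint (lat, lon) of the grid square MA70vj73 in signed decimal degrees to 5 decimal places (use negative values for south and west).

-89.61042, 75.81250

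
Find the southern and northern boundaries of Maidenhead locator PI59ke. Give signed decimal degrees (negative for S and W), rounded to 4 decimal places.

Field P=15, I=8: +15·20° lon, +8·10° lat → SW at lon 120°, lat -10°.
Square 5, 9: +5·2° lon, +9·1° lat → SW at lon 130°, lat -1°.
Subsquare k=10, e=4: +10·0.0833333° lon, +4·0.0416667° lat → SW at lon 130.833°, lat -0.833333°.
Cell spans 0.0833333° lon × 0.0416667° lat.
south -0.8333, north -0.7917.

-0.8333, -0.7917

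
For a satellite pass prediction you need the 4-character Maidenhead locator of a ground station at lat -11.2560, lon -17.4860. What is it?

Offset from 180°W / 90°S: lon 162.51°, lat 78.74°.
Field (20°×10°, letters A–R): lon ⌊162.51/20⌋ = 8 → I; lat ⌊78.74/10⌋ = 7 → H.
Square (2°×1°, digits 0–9): lon ⌊2.51/2⌋ = 1; lat ⌊8.74/1⌋ = 8.

IH18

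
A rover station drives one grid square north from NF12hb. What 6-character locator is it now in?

NF12hc

Latitude subsquare b = 1; +1 → 2 = c.
The longitude characters are unchanged.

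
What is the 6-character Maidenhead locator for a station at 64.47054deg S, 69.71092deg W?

FC55dm

Offset from 180°W / 90°S: lon 110.2891°, lat 25.5295°.
Field (20°×10°, letters A–R): 110.2891/20 → 5 → F, 25.5295/10 → 2 → C; chars FC.
Square (2°×1°, digits 0–9): 10.2891/2 → 5, 5.5295/1 → 5; chars 55.
Subsquare (5′×2.5′, letters a–x): 0.2891/0.0833333 → 3 → d, 0.5295/0.0416667 → 12 → m; chars dm.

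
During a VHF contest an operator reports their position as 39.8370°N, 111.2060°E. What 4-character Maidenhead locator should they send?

OM59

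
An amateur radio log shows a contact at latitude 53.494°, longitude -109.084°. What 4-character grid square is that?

Add 180° to longitude and 90° to latitude: 70.92, 143.49.
Field: lon ⌊70.92/20⌋ = 3 → D; lat ⌊143.49/10⌋ = 14 → O.
Square: lon ⌊10.92/2⌋ = 5; lat ⌊3.49/1⌋ = 3.

DO53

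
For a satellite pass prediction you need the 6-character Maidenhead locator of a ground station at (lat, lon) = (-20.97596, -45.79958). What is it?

GG79ca

Shift to the Maidenhead origin (180°W, 90°S): lon 134.2004, lat 69.0240.
Field: lon ⌊134.2004/20⌋ = 6 → G; lat ⌊69.0240/10⌋ = 6 → G.
Square: lon ⌊14.2004/2⌋ = 7; lat ⌊9.0240/1⌋ = 9.
Subsquare: lon ⌊0.2004/0.0833333⌋ = 2 → c; lat ⌊0.0240/0.0416667⌋ = 0 → a.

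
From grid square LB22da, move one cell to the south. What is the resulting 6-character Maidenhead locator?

LB21dx

Latitude subsquare a = 0; −1 → -1, wraps to 23 = x, carry into square.
Latitude square 2; −1 → 1.
The longitude characters are unchanged.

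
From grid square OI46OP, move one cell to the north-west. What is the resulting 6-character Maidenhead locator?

OI46nq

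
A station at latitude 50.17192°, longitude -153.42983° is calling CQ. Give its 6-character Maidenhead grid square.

Shift to the Maidenhead origin (180°W, 90°S): lon 26.5702, lat 140.1719.
Field: lon ⌊26.5702/20⌋ = 1 → B; lat ⌊140.1719/10⌋ = 14 → O.
Square: lon ⌊6.5702/2⌋ = 3; lat ⌊0.1719/1⌋ = 0.
Subsquare: lon ⌊0.5702/0.0833333⌋ = 6 → g; lat ⌊0.1719/0.0416667⌋ = 4 → e.

BO30ge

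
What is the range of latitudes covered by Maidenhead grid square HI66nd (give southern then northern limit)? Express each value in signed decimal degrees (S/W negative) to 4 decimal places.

-3.8750, -3.8333

Field H=7, I=8: +7·20° lon, +8·10° lat → SW at lon -40°, lat -10°.
Square 6, 6: +6·2° lon, +6·1° lat → SW at lon -28°, lat -4°.
Subsquare n=13, d=3: +13·0.0833333° lon, +3·0.0416667° lat → SW at lon -26.9167°, lat -3.875°.
Cell spans 0.0833333° lon × 0.0416667° lat.
south -3.8750, north -3.8333.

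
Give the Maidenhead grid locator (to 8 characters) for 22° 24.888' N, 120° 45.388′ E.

PL02jj09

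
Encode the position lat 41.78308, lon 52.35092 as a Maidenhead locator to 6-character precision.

Offset from 180°W / 90°S: lon 232.3509°, lat 131.7831°.
Field (20°×10°, letters A–R): lon ⌊232.3509/20⌋ = 11 → L; lat ⌊131.7831/10⌋ = 13 → N.
Square (2°×1°, digits 0–9): lon ⌊12.3509/2⌋ = 6; lat ⌊1.7831/1⌋ = 1.
Subsquare (5′×2.5′, letters a–x): lon ⌊0.3509/0.0833333⌋ = 4 → e; lat ⌊0.7831/0.0416667⌋ = 18 → s.

LN61es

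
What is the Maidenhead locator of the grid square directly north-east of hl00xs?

HL10at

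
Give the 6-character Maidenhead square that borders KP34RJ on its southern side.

KP34ri

Latitude subsquare j = 9; −1 → 8 = i.
The longitude characters are unchanged.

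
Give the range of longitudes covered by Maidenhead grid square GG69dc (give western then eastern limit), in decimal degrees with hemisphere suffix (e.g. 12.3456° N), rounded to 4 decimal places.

47.7500° W, 47.6667° W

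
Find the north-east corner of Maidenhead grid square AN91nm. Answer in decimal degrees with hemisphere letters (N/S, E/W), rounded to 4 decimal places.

41.5417° N, 160.8333° W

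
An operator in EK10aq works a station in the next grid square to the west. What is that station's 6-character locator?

EK00xq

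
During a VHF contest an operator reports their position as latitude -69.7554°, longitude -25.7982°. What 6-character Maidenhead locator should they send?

HC70cf

Add 180° to longitude and 90° to latitude: 154.2018, 20.2446.
Field: lon ⌊154.2018/20⌋ = 7 → H; lat ⌊20.2446/10⌋ = 2 → C.
Square: lon ⌊14.2018/2⌋ = 7; lat ⌊0.2446/1⌋ = 0.
Subsquare: lon ⌊0.2018/0.0833333⌋ = 2 → c; lat ⌊0.2446/0.0416667⌋ = 5 → f.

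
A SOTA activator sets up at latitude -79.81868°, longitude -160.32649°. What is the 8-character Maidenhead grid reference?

AB90ue03

Add 180° to longitude and 90° to latitude: 19.67351, 10.18132.
Field: lon ⌊19.67351/20⌋ = 0 → A; lat ⌊10.18132/10⌋ = 1 → B.
Square: lon ⌊19.67351/2⌋ = 9; lat ⌊0.18132/1⌋ = 0.
Subsquare: lon ⌊1.67351/0.0833333⌋ = 20 → u; lat ⌊0.18132/0.0416667⌋ = 4 → e.
Extended square: lon ⌊0.00684/0.00833333⌋ = 0; lat ⌊0.01465/0.00416667⌋ = 3.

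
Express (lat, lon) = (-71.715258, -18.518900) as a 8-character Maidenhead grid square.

Offset from 180°W / 90°S: lon 161.48110°, lat 18.28474°.
Field: 161.48110/20 → 8 → I, 18.28474/10 → 1 → B; chars IB.
Square: 1.48110/2 → 0, 8.28474/1 → 8; chars 08.
Subsquare: 1.48110/0.0833333 → 17 → r, 0.28474/0.0416667 → 6 → g; chars rg.
Extended square: 0.06443/0.00833333 → 7, 0.03474/0.00416667 → 8; chars 78.

IB08rg78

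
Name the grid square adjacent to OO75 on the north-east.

OO86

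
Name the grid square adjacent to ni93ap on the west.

NI83xp

Longitude subsquare a = 0; −1 → -1, wraps to 23 = x, carry into square.
Longitude square 9; −1 → 8.
The latitude characters are unchanged.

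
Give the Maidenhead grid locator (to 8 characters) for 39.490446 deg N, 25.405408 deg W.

HM79hl17

Offset from 180°W / 90°S: lon 154.59459°, lat 129.49045°.
Field: 154.59459/20 → 7 → H, 129.49045/10 → 12 → M; chars HM.
Square: 14.59459/2 → 7, 9.49045/1 → 9; chars 79.
Subsquare: 0.59459/0.0833333 → 7 → h, 0.49045/0.0416667 → 11 → l; chars hl.
Extended square: 0.01126/0.00833333 → 1, 0.03211/0.00416667 → 7; chars 17.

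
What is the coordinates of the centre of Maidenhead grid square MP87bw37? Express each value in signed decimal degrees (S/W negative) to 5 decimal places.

67.94792, 76.11250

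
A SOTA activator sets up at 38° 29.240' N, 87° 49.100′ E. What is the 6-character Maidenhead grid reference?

Add 180° to longitude and 90° to latitude: 267.8183, 128.4873.
Field: lon ⌊267.8183/20⌋ = 13 → N; lat ⌊128.4873/10⌋ = 12 → M.
Square: lon ⌊7.8183/2⌋ = 3; lat ⌊8.4873/1⌋ = 8.
Subsquare: lon ⌊1.8183/0.0833333⌋ = 21 → v; lat ⌊0.4873/0.0416667⌋ = 11 → l.

NM38vl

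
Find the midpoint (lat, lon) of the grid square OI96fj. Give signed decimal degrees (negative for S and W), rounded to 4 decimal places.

-3.6042, 118.4583

Field O=14, I=8: +14·20° lon, +8·10° lat → SW at lon 100°, lat -10°.
Square 9, 6: +9·2° lon, +6·1° lat → SW at lon 118°, lat -4°.
Subsquare f=5, j=9: +5·0.0833333° lon, +9·0.0416667° lat → SW at lon 118.417°, lat -3.625°.
Cell spans 0.0833333° lon × 0.0416667° lat. Centre is SW corner plus half of each.
latitude -3.6042, longitude 118.4583.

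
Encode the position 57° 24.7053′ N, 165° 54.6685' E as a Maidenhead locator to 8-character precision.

Shift to the Maidenhead origin (180°W, 90°S): lon 345.91114, lat 147.41175.
Field: lon ⌊345.91114/20⌋ = 17 → R; lat ⌊147.41175/10⌋ = 14 → O.
Square: lon ⌊5.91114/2⌋ = 2; lat ⌊7.41175/1⌋ = 7.
Subsquare: lon ⌊1.91114/0.0833333⌋ = 22 → w; lat ⌊0.41175/0.0416667⌋ = 9 → j.
Extended square: lon ⌊0.07781/0.00833333⌋ = 9; lat ⌊0.03675/0.00416667⌋ = 8.

RO27wj98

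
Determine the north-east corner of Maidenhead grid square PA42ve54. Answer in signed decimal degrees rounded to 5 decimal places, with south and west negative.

-87.81250, 129.80000

Field P=15, A=0: +15·20° lon, +0·10° lat → SW at lon 120°, lat -90°.
Square 4, 2: +4·2° lon, +2·1° lat → SW at lon 128°, lat -88°.
Subsquare v=21, e=4: +21·0.0833333° lon, +4·0.0416667° lat → SW at lon 129.75°, lat -87.8333°.
Extended square 5, 4: +5·0.00833333° lon, +4·0.00416667° lat → SW at lon 129.792°, lat -87.8167°.
Cell spans 0.00833333° lon × 0.00416667° lat. NE corner is SW corner plus one full cell.
latitude -87.81250, longitude 129.80000.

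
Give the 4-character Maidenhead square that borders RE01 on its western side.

QE91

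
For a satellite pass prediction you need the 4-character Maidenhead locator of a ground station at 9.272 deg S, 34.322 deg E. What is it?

KI70

Offset from 180°W / 90°S: lon 214.32°, lat 80.73°.
Field: lon ⌊214.32/20⌋ = 10 → K; lat ⌊80.73/10⌋ = 8 → I.
Square: lon ⌊14.32/2⌋ = 7; lat ⌊0.73/1⌋ = 0.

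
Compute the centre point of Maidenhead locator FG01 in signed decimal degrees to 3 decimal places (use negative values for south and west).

-28.500, -79.000

Field F=5, G=6: +5·20° lon, +6·10° lat → SW at lon -80°, lat -30°.
Square 0, 1: +0·2° lon, +1·1° lat → SW at lon -80°, lat -29°.
Cell spans 2° lon × 1° lat. Centre is SW corner plus half of each.
latitude -28.500, longitude -79.000.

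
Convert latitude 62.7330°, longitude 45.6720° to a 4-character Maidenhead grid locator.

LP22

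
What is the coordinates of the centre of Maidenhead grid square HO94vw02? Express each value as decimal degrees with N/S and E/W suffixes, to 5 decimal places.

54.92708° N, 20.24583° W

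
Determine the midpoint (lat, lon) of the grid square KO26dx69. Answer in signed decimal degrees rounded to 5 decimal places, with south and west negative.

56.99792, 24.30417

Field K=10, O=14: +10·20° lon, +14·10° lat → SW at lon 20°, lat 50°.
Square 2, 6: +2·2° lon, +6·1° lat → SW at lon 24°, lat 56°.
Subsquare d=3, x=23: +3·0.0833333° lon, +23·0.0416667° lat → SW at lon 24.25°, lat 56.9583°.
Extended square 6, 9: +6·0.00833333° lon, +9·0.00416667° lat → SW at lon 24.3°, lat 56.9958°.
Cell spans 0.00833333° lon × 0.00416667° lat. Centre is SW corner plus half of each.
latitude 56.99792, longitude 24.30417.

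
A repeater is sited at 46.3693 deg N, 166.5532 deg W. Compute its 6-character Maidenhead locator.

Shift to the Maidenhead origin (180°W, 90°S): lon 13.4468, lat 136.3693.
Field: lon ⌊13.4468/20⌋ = 0 → A; lat ⌊136.3693/10⌋ = 13 → N.
Square: lon ⌊13.4468/2⌋ = 6; lat ⌊6.3693/1⌋ = 6.
Subsquare: lon ⌊1.4468/0.0833333⌋ = 17 → r; lat ⌊0.3693/0.0416667⌋ = 8 → i.

AN66ri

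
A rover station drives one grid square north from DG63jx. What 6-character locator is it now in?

Latitude subsquare x = 23; +1 → 24, wraps to 0 = a, carry into square.
Latitude square 3; +1 → 4.
The longitude characters are unchanged.

DG64ja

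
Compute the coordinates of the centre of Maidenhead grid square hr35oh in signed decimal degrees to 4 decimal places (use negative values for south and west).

Field H=7, R=17: +7·20° lon, +17·10° lat → SW at lon -40°, lat 80°.
Square 3, 5: +3·2° lon, +5·1° lat → SW at lon -34°, lat 85°.
Subsquare o=14, h=7: +14·0.0833333° lon, +7·0.0416667° lat → SW at lon -32.8333°, lat 85.2917°.
Cell spans 0.0833333° lon × 0.0416667° lat. Centre is SW corner plus half of each.
latitude 85.3125, longitude -32.7917.

85.3125, -32.7917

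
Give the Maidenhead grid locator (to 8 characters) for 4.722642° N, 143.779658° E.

QJ14vr33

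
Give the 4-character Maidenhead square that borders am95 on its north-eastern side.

BM06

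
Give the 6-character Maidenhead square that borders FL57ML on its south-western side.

Longitude subsquare m = 12; −1 → 11 = l.
Latitude subsquare l = 11; −1 → 10 = k.

FL57lk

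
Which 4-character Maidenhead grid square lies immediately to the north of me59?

Latitude square 9; +1 → 10, wraps to 0, carry into field.
Latitude field E = 4; +1 → 5 = F.
The longitude characters are unchanged.

MF50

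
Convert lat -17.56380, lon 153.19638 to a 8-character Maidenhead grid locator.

QH62ok34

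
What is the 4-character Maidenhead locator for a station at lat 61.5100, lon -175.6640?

Offset from 180°W / 90°S: lon 4.34°, lat 151.51°.
Field: 4.34/20 → 0 → A, 151.51/10 → 15 → P; chars AP.
Square: 4.34/2 → 2, 1.51/1 → 1; chars 21.

AP21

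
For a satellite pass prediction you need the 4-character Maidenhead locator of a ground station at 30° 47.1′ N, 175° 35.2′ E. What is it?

RM70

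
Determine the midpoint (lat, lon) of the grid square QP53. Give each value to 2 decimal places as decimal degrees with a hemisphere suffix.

63.50° N, 151.00° E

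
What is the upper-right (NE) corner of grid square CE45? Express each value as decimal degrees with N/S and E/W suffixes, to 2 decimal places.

44.00° S, 130.00° W

Field C=2, E=4: +2·20° lon, +4·10° lat → SW at lon -140°, lat -50°.
Square 4, 5: +4·2° lon, +5·1° lat → SW at lon -132°, lat -45°.
Cell spans 2° lon × 1° lat. NE corner is SW corner plus one full cell.
latitude 44.00° S, longitude 130.00° W.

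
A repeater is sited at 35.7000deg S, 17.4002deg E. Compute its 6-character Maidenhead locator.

JF84qh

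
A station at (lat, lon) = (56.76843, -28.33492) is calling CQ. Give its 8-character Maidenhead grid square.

HO56ts94

Offset from 180°W / 90°S: lon 151.66508°, lat 146.76843°.
Field: lon ⌊151.66508/20⌋ = 7 → H; lat ⌊146.76843/10⌋ = 14 → O.
Square: lon ⌊11.66508/2⌋ = 5; lat ⌊6.76843/1⌋ = 6.
Subsquare: lon ⌊1.66508/0.0833333⌋ = 19 → t; lat ⌊0.76843/0.0416667⌋ = 18 → s.
Extended square: lon ⌊0.08175/0.00833333⌋ = 9; lat ⌊0.01843/0.00416667⌋ = 4.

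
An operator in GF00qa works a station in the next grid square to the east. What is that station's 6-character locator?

GF00ra

Longitude subsquare q = 16; +1 → 17 = r.
The latitude characters are unchanged.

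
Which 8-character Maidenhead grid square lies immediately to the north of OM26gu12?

Latitude extended square 2; +1 → 3.
The longitude characters are unchanged.

OM26gu13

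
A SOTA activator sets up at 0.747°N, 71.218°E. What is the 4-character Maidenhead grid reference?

MJ50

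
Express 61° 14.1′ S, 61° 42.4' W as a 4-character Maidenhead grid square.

FC98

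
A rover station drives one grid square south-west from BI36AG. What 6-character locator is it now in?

Longitude subsquare a = 0; −1 → -1, wraps to 23 = x, carry into square.
Longitude square 3; −1 → 2.
Latitude subsquare g = 6; −1 → 5 = f.

BI26xf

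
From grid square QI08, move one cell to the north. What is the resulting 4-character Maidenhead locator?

Latitude square 8; +1 → 9.
The longitude characters are unchanged.

QI09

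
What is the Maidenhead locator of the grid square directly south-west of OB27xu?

Longitude subsquare x = 23; −1 → 22 = w.
Latitude subsquare u = 20; −1 → 19 = t.

OB27wt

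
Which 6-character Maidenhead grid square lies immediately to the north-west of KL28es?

KL28dt

Longitude subsquare e = 4; −1 → 3 = d.
Latitude subsquare s = 18; +1 → 19 = t.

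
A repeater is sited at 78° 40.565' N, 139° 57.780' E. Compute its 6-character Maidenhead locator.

PQ98xq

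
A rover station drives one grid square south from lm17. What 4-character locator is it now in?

Latitude square 7; −1 → 6.
The longitude characters are unchanged.

LM16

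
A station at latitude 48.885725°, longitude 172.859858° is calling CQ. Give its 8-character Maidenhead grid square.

Offset from 180°W / 90°S: lon 352.85986°, lat 138.88573°.
Field: 352.85986/20 → 17 → R, 138.88573/10 → 13 → N; chars RN.
Square: 12.85986/2 → 6, 8.88573/1 → 8; chars 68.
Subsquare: 0.85986/0.0833333 → 10 → k, 0.88573/0.0416667 → 21 → v; chars kv.
Extended square: 0.02652/0.00833333 → 3, 0.01073/0.00416667 → 2; chars 32.

RN68kv32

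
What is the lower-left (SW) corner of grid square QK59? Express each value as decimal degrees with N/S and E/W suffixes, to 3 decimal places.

Field Q=16, K=10: +16·20° lon, +10·10° lat → SW at lon 140°, lat 10°.
Square 5, 9: +5·2° lon, +9·1° lat → SW at lon 150°, lat 19°.
latitude 19.000° N, longitude 150.000° E.

19.000° N, 150.000° E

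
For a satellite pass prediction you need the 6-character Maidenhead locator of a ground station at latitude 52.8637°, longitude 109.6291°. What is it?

Offset from 180°W / 90°S: lon 289.6291°, lat 142.8637°.
Field (20°×10°, letters A–R): 289.6291/20 → 14 → O, 142.8637/10 → 14 → O; chars OO.
Square (2°×1°, digits 0–9): 9.6291/2 → 4, 2.8637/1 → 2; chars 42.
Subsquare (5′×2.5′, letters a–x): 1.6291/0.0833333 → 19 → t, 0.8637/0.0416667 → 20 → u; chars tu.

OO42tu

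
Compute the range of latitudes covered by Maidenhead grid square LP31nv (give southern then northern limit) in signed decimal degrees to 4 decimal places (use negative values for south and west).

Field L=11, P=15: +11·20° lon, +15·10° lat → SW at lon 40°, lat 60°.
Square 3, 1: +3·2° lon, +1·1° lat → SW at lon 46°, lat 61°.
Subsquare n=13, v=21: +13·0.0833333° lon, +21·0.0416667° lat → SW at lon 47.0833°, lat 61.875°.
Cell spans 0.0833333° lon × 0.0416667° lat.
south 61.8750, north 61.9167.

61.8750, 61.9167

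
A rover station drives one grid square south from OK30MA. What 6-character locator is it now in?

OJ39mx

Latitude subsquare a = 0; −1 → -1, wraps to 23 = x, carry into square.
Latitude square 0; −1 → -1, wraps to 9, carry into field.
Latitude field K = 10; −1 → 9 = J.
The longitude characters are unchanged.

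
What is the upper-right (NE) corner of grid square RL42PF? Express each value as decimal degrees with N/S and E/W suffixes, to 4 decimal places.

22.2500° N, 169.3333° E

Field R=17, L=11: +17·20° lon, +11·10° lat → SW at lon 160°, lat 20°.
Square 4, 2: +4·2° lon, +2·1° lat → SW at lon 168°, lat 22°.
Subsquare p=15, f=5: +15·0.0833333° lon, +5·0.0416667° lat → SW at lon 169.25°, lat 22.2083°.
Cell spans 0.0833333° lon × 0.0416667° lat. NE corner is SW corner plus one full cell.
latitude 22.2500° N, longitude 169.3333° E.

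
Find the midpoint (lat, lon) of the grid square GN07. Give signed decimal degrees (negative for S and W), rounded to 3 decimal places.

47.500, -59.000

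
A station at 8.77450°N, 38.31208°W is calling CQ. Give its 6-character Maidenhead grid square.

Shift to the Maidenhead origin (180°W, 90°S): lon 141.6879, lat 98.7745.
Field (20°×10°, letters A–R): 141.6879/20 → 7 → H, 98.7745/10 → 9 → J; chars HJ.
Square (2°×1°, digits 0–9): 1.6879/2 → 0, 8.7745/1 → 8; chars 08.
Subsquare (5′×2.5′, letters a–x): 1.6879/0.0833333 → 20 → u, 0.7745/0.0416667 → 18 → s; chars us.

HJ08us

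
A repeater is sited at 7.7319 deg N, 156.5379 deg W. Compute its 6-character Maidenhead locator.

BJ17rr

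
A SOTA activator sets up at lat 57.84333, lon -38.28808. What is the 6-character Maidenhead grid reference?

HO07uu

Add 180° to longitude and 90° to latitude: 141.7119, 147.8433.
Field (20°×10°, letters A–R): lon ⌊141.7119/20⌋ = 7 → H; lat ⌊147.8433/10⌋ = 14 → O.
Square (2°×1°, digits 0–9): lon ⌊1.7119/2⌋ = 0; lat ⌊7.8433/1⌋ = 7.
Subsquare (5′×2.5′, letters a–x): lon ⌊1.7119/0.0833333⌋ = 20 → u; lat ⌊0.8433/0.0416667⌋ = 20 → u.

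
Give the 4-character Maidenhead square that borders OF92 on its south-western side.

Longitude square 9; −1 → 8.
Latitude square 2; −1 → 1.

OF81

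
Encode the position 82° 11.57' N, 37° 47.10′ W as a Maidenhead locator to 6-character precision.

HR12ce

Add 180° to longitude and 90° to latitude: 142.2150, 172.1928.
Field: lon ⌊142.2150/20⌋ = 7 → H; lat ⌊172.1928/10⌋ = 17 → R.
Square: lon ⌊2.2150/2⌋ = 1; lat ⌊2.1928/1⌋ = 2.
Subsquare: lon ⌊0.2150/0.0833333⌋ = 2 → c; lat ⌊0.1928/0.0416667⌋ = 4 → e.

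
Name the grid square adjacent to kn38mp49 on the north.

KN38mq40

Latitude extended square 9; +1 → 10, wraps to 0, carry into subsquare.
Latitude subsquare p = 15; +1 → 16 = q.
The longitude characters are unchanged.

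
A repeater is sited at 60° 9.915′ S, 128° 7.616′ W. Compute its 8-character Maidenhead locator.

Add 180° to longitude and 90° to latitude: 51.87307, 29.83475.
Field: lon ⌊51.87307/20⌋ = 2 → C; lat ⌊29.83475/10⌋ = 2 → C.
Square: lon ⌊11.87307/2⌋ = 5; lat ⌊9.83475/1⌋ = 9.
Subsquare: lon ⌊1.87307/0.0833333⌋ = 22 → w; lat ⌊0.83475/0.0416667⌋ = 20 → u.
Extended square: lon ⌊0.03973/0.00833333⌋ = 4; lat ⌊0.00142/0.00416667⌋ = 0.

CC59wu40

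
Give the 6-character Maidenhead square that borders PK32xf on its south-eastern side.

PK42ae

Longitude subsquare x = 23; +1 → 24, wraps to 0 = a, carry into square.
Longitude square 3; +1 → 4.
Latitude subsquare f = 5; −1 → 4 = e.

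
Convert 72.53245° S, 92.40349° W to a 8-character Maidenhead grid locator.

Shift to the Maidenhead origin (180°W, 90°S): lon 87.59651, lat 17.46755.
Field (20°×10°, letters A–R): lon ⌊87.59651/20⌋ = 4 → E; lat ⌊17.46755/10⌋ = 1 → B.
Square (2°×1°, digits 0–9): lon ⌊7.59651/2⌋ = 3; lat ⌊7.46755/1⌋ = 7.
Subsquare (5′×2.5′, letters a–x): lon ⌊1.59651/0.0833333⌋ = 19 → t; lat ⌊0.46755/0.0416667⌋ = 11 → l.
Extended square (30″×15″, digits 0–9): lon ⌊0.01318/0.00833333⌋ = 1; lat ⌊0.00922/0.00416667⌋ = 2.

EB37tl12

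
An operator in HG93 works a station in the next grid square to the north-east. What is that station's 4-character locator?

Longitude square 9; +1 → 10, wraps to 0, carry into field.
Longitude field H = 7; +1 → 8 = I.
Latitude square 3; +1 → 4.

IG04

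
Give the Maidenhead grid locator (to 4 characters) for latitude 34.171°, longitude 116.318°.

OM84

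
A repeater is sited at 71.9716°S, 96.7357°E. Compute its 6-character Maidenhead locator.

NB88ia

Add 180° to longitude and 90° to latitude: 276.7357, 18.0284.
Field: 276.7357/20 → 13 → N, 18.0284/10 → 1 → B; chars NB.
Square: 16.7357/2 → 8, 8.0284/1 → 8; chars 88.
Subsquare: 0.7357/0.0833333 → 8 → i, 0.0284/0.0416667 → 0 → a; chars ia.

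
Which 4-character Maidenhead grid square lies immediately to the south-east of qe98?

RE07

Longitude square 9; +1 → 10, wraps to 0, carry into field.
Longitude field Q = 16; +1 → 17 = R.
Latitude square 8; −1 → 7.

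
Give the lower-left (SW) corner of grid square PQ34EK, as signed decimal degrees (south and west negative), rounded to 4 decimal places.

Field P=15, Q=16: +15·20° lon, +16·10° lat → SW at lon 120°, lat 70°.
Square 3, 4: +3·2° lon, +4·1° lat → SW at lon 126°, lat 74°.
Subsquare e=4, k=10: +4·0.0833333° lon, +10·0.0416667° lat → SW at lon 126.333°, lat 74.4167°.
latitude 74.4167, longitude 126.3333.

74.4167, 126.3333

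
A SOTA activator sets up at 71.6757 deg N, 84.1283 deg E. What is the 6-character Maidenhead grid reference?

NQ21bq

Add 180° to longitude and 90° to latitude: 264.1283, 161.6757.
Field: lon ⌊264.1283/20⌋ = 13 → N; lat ⌊161.6757/10⌋ = 16 → Q.
Square: lon ⌊4.1283/2⌋ = 2; lat ⌊1.6757/1⌋ = 1.
Subsquare: lon ⌊0.1283/0.0833333⌋ = 1 → b; lat ⌊0.6757/0.0416667⌋ = 16 → q.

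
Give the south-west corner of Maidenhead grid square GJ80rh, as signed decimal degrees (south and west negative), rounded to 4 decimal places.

0.2917, -42.5833

Field G=6, J=9: +6·20° lon, +9·10° lat → SW at lon -60°, lat 0°.
Square 8, 0: +8·2° lon, +0·1° lat → SW at lon -44°, lat 0°.
Subsquare r=17, h=7: +17·0.0833333° lon, +7·0.0416667° lat → SW at lon -42.5833°, lat 0.291667°.
latitude 0.2917, longitude -42.5833.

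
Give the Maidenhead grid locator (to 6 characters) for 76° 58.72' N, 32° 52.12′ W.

HQ36nx

Add 180° to longitude and 90° to latitude: 147.1313, 166.9787.
Field: lon ⌊147.1313/20⌋ = 7 → H; lat ⌊166.9787/10⌋ = 16 → Q.
Square: lon ⌊7.1313/2⌋ = 3; lat ⌊6.9787/1⌋ = 6.
Subsquare: lon ⌊1.1313/0.0833333⌋ = 13 → n; lat ⌊0.9787/0.0416667⌋ = 23 → x.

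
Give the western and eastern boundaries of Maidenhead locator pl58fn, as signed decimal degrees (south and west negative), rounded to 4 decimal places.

Field P=15, L=11: +15·20° lon, +11·10° lat → SW at lon 120°, lat 20°.
Square 5, 8: +5·2° lon, +8·1° lat → SW at lon 130°, lat 28°.
Subsquare f=5, n=13: +5·0.0833333° lon, +13·0.0416667° lat → SW at lon 130.417°, lat 28.5417°.
Cell spans 0.0833333° lon × 0.0416667° lat.
west 130.4167, east 130.5000.

130.4167, 130.5000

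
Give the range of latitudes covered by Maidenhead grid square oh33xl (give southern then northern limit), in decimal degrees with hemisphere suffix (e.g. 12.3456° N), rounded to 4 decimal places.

16.5417° S, 16.5000° S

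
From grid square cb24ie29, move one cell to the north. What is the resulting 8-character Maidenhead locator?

CB24if20

Latitude extended square 9; +1 → 10, wraps to 0, carry into subsquare.
Latitude subsquare e = 4; +1 → 5 = f.
The longitude characters are unchanged.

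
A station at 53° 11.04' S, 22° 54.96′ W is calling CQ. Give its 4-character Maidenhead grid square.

HD86

Shift to the Maidenhead origin (180°W, 90°S): lon 157.08, lat 36.82.
Field (20°×10°, letters A–R): lon ⌊157.08/20⌋ = 7 → H; lat ⌊36.82/10⌋ = 3 → D.
Square (2°×1°, digits 0–9): lon ⌊17.08/2⌋ = 8; lat ⌊6.82/1⌋ = 6.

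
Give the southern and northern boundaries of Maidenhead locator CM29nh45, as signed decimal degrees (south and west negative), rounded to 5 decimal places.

Field C=2, M=12: +2·20° lon, +12·10° lat → SW at lon -140°, lat 30°.
Square 2, 9: +2·2° lon, +9·1° lat → SW at lon -136°, lat 39°.
Subsquare n=13, h=7: +13·0.0833333° lon, +7·0.0416667° lat → SW at lon -134.917°, lat 39.2917°.
Extended square 4, 5: +4·0.00833333° lon, +5·0.00416667° lat → SW at lon -134.883°, lat 39.3125°.
Cell spans 0.00833333° lon × 0.00416667° lat.
south 39.31250, north 39.31667.

39.31250, 39.31667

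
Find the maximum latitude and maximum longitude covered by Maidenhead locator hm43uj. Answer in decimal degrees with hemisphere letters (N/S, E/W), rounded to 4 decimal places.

33.4167° N, 30.2500° W

Field H=7, M=12: +7·20° lon, +12·10° lat → SW at lon -40°, lat 30°.
Square 4, 3: +4·2° lon, +3·1° lat → SW at lon -32°, lat 33°.
Subsquare u=20, j=9: +20·0.0833333° lon, +9·0.0416667° lat → SW at lon -30.3333°, lat 33.375°.
Cell spans 0.0833333° lon × 0.0416667° lat. NE corner is SW corner plus one full cell.
latitude 33.4167° N, longitude 30.2500° W.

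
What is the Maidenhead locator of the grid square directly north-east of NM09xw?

Longitude subsquare x = 23; +1 → 24, wraps to 0 = a, carry into square.
Longitude square 0; +1 → 1.
Latitude subsquare w = 22; +1 → 23 = x.

NM19ax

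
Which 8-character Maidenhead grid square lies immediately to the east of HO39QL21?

Longitude extended square 2; +1 → 3.
The latitude characters are unchanged.

HO39ql31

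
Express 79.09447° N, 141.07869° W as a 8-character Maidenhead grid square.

Shift to the Maidenhead origin (180°W, 90°S): lon 38.92131, lat 169.09447.
Field: 38.92131/20 → 1 → B, 169.09447/10 → 16 → Q; chars BQ.
Square: 18.92131/2 → 9, 9.09447/1 → 9; chars 99.
Subsquare: 0.92131/0.0833333 → 11 → l, 0.09447/0.0416667 → 2 → c; chars lc.
Extended square: 0.00464/0.00833333 → 0, 0.01114/0.00416667 → 2; chars 02.

BQ99lc02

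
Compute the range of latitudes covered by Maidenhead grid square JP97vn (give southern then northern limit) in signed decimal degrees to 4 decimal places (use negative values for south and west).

67.5417, 67.5833

Field J=9, P=15: +9·20° lon, +15·10° lat → SW at lon 0°, lat 60°.
Square 9, 7: +9·2° lon, +7·1° lat → SW at lon 18°, lat 67°.
Subsquare v=21, n=13: +21·0.0833333° lon, +13·0.0416667° lat → SW at lon 19.75°, lat 67.5417°.
Cell spans 0.0833333° lon × 0.0416667° lat.
south 67.5417, north 67.5833.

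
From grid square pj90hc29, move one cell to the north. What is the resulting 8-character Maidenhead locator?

PJ90hd20

Latitude extended square 9; +1 → 10, wraps to 0, carry into subsquare.
Latitude subsquare c = 2; +1 → 3 = d.
The longitude characters are unchanged.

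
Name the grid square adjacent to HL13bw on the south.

Latitude subsquare w = 22; −1 → 21 = v.
The longitude characters are unchanged.

HL13bv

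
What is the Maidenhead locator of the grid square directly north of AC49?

Latitude square 9; +1 → 10, wraps to 0, carry into field.
Latitude field C = 2; +1 → 3 = D.
The longitude characters are unchanged.

AD40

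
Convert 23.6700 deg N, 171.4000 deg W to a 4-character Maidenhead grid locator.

Add 180° to longitude and 90° to latitude: 8.60, 113.67.
Field (20°×10°, letters A–R): 8.60/20 → 0 → A, 113.67/10 → 11 → L; chars AL.
Square (2°×1°, digits 0–9): 8.60/2 → 4, 3.67/1 → 3; chars 43.

AL43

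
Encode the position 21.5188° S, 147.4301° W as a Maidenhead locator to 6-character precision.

BG68gl

Offset from 180°W / 90°S: lon 32.5699°, lat 68.4812°.
Field (20°×10°, letters A–R): 32.5699/20 → 1 → B, 68.4812/10 → 6 → G; chars BG.
Square (2°×1°, digits 0–9): 12.5699/2 → 6, 8.4812/1 → 8; chars 68.
Subsquare (5′×2.5′, letters a–x): 0.5699/0.0833333 → 6 → g, 0.4812/0.0416667 → 11 → l; chars gl.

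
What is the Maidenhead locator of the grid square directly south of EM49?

EM48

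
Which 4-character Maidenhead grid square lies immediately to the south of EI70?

Latitude square 0; −1 → -1, wraps to 9, carry into field.
Latitude field I = 8; −1 → 7 = H.
The longitude characters are unchanged.

EH79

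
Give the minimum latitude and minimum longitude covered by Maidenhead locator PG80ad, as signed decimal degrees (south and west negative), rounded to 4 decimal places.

-29.8750, 136.0000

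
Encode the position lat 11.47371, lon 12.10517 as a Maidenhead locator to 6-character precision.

JK61bl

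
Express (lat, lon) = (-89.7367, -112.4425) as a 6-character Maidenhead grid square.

DA30sg

Offset from 180°W / 90°S: lon 67.5575°, lat 0.2633°.
Field (20°×10°, letters A–R): 67.5575/20 → 3 → D, 0.2633/10 → 0 → A; chars DA.
Square (2°×1°, digits 0–9): 7.5575/2 → 3, 0.2633/1 → 0; chars 30.
Subsquare (5′×2.5′, letters a–x): 1.5575/0.0833333 → 18 → s, 0.2633/0.0416667 → 6 → g; chars sg.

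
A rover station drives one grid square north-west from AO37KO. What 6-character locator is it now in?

Longitude subsquare k = 10; −1 → 9 = j.
Latitude subsquare o = 14; +1 → 15 = p.

AO37jp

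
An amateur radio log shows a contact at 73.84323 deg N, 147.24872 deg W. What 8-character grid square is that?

Add 180° to longitude and 90° to latitude: 32.75128, 163.84323.
Field: 32.75128/20 → 1 → B, 163.84323/10 → 16 → Q; chars BQ.
Square: 12.75128/2 → 6, 3.84323/1 → 3; chars 63.
Subsquare: 0.75128/0.0833333 → 9 → j, 0.84323/0.0416667 → 20 → u; chars ju.
Extended square: 0.00128/0.00833333 → 0, 0.00990/0.00416667 → 2; chars 02.

BQ63ju02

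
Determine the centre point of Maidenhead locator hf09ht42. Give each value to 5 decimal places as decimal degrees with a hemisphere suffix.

Field H=7, F=5: +7·20° lon, +5·10° lat → SW at lon -40°, lat -40°.
Square 0, 9: +0·2° lon, +9·1° lat → SW at lon -40°, lat -31°.
Subsquare h=7, t=19: +7·0.0833333° lon, +19·0.0416667° lat → SW at lon -39.4167°, lat -30.2083°.
Extended square 4, 2: +4·0.00833333° lon, +2·0.00416667° lat → SW at lon -39.3833°, lat -30.2°.
Cell spans 0.00833333° lon × 0.00416667° lat. Centre is SW corner plus half of each.
latitude 30.19792° S, longitude 39.37917° W.

30.19792° S, 39.37917° W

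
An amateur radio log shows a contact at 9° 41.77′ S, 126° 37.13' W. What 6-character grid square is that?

CI60qh

Shift to the Maidenhead origin (180°W, 90°S): lon 53.3812, lat 80.3038.
Field (20°×10°, letters A–R): 53.3812/20 → 2 → C, 80.3038/10 → 8 → I; chars CI.
Square (2°×1°, digits 0–9): 13.3812/2 → 6, 0.3038/1 → 0; chars 60.
Subsquare (5′×2.5′, letters a–x): 1.3812/0.0833333 → 16 → q, 0.3038/0.0416667 → 7 → h; chars qh.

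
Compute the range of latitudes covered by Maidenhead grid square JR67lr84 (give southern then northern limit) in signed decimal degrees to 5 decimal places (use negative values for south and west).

Field J=9, R=17: +9·20° lon, +17·10° lat → SW at lon 0°, lat 80°.
Square 6, 7: +6·2° lon, +7·1° lat → SW at lon 12°, lat 87°.
Subsquare l=11, r=17: +11·0.0833333° lon, +17·0.0416667° lat → SW at lon 12.9167°, lat 87.7083°.
Extended square 8, 4: +8·0.00833333° lon, +4·0.00416667° lat → SW at lon 12.9833°, lat 87.725°.
Cell spans 0.00833333° lon × 0.00416667° lat.
south 87.72500, north 87.72917.

87.72500, 87.72917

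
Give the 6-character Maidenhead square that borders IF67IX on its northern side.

IF68ia

Latitude subsquare x = 23; +1 → 24, wraps to 0 = a, carry into square.
Latitude square 7; +1 → 8.
The longitude characters are unchanged.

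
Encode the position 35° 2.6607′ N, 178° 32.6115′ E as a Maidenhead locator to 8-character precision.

RM95gb50

Shift to the Maidenhead origin (180°W, 90°S): lon 358.54352, lat 125.04434.
Field (20°×10°, letters A–R): 358.54352/20 → 17 → R, 125.04434/10 → 12 → M; chars RM.
Square (2°×1°, digits 0–9): 18.54352/2 → 9, 5.04434/1 → 5; chars 95.
Subsquare (5′×2.5′, letters a–x): 0.54352/0.0833333 → 6 → g, 0.04434/0.0416667 → 1 → b; chars gb.
Extended square (30″×15″, digits 0–9): 0.04352/0.00833333 → 5, 0.00268/0.00416667 → 0; chars 50.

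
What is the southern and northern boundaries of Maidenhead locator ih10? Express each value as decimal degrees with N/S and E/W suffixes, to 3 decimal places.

20.000° S, 19.000° S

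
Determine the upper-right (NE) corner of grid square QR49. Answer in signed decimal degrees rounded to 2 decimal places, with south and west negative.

90.00, 150.00

Field Q=16, R=17: +16·20° lon, +17·10° lat → SW at lon 140°, lat 80°.
Square 4, 9: +4·2° lon, +9·1° lat → SW at lon 148°, lat 89°.
Cell spans 2° lon × 1° lat. NE corner is SW corner plus one full cell.
latitude 90.00, longitude 150.00.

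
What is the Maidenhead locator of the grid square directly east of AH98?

BH08

Longitude square 9; +1 → 10, wraps to 0, carry into field.
Longitude field A = 0; +1 → 1 = B.
The latitude characters are unchanged.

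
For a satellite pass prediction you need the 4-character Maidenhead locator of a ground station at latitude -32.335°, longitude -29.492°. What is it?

Offset from 180°W / 90°S: lon 150.51°, lat 57.66°.
Field: lon ⌊150.51/20⌋ = 7 → H; lat ⌊57.66/10⌋ = 5 → F.
Square: lon ⌊10.51/2⌋ = 5; lat ⌊7.66/1⌋ = 7.

HF57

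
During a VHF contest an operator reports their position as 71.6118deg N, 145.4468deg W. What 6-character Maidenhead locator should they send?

BQ71go

Offset from 180°W / 90°S: lon 34.5532°, lat 161.6118°.
Field (20°×10°, letters A–R): lon ⌊34.5532/20⌋ = 1 → B; lat ⌊161.6118/10⌋ = 16 → Q.
Square (2°×1°, digits 0–9): lon ⌊14.5532/2⌋ = 7; lat ⌊1.6118/1⌋ = 1.
Subsquare (5′×2.5′, letters a–x): lon ⌊0.5532/0.0833333⌋ = 6 → g; lat ⌊0.6118/0.0416667⌋ = 14 → o.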